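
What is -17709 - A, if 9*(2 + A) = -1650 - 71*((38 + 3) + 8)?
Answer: -154234/9 ≈ -17137.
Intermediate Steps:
A = -5147/9 (A = -2 + (-1650 - 71*((38 + 3) + 8))/9 = -2 + (-1650 - 71*(41 + 8))/9 = -2 + (-1650 - 71*49)/9 = -2 + (-1650 - 3479)/9 = -2 + (⅑)*(-5129) = -2 - 5129/9 = -5147/9 ≈ -571.89)
-17709 - A = -17709 - 1*(-5147/9) = -17709 + 5147/9 = -154234/9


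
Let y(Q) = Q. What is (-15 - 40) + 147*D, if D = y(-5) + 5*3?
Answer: 1415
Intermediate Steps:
D = 10 (D = -5 + 5*3 = -5 + 15 = 10)
(-15 - 40) + 147*D = (-15 - 40) + 147*10 = -55 + 1470 = 1415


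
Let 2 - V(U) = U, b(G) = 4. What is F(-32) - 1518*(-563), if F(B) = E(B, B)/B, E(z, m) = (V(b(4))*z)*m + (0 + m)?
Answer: 854699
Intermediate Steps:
V(U) = 2 - U
E(z, m) = m - 2*m*z (E(z, m) = ((2 - 1*4)*z)*m + (0 + m) = ((2 - 4)*z)*m + m = (-2*z)*m + m = -2*m*z + m = m - 2*m*z)
F(B) = 1 - 2*B (F(B) = (B*(1 - 2*B))/B = 1 - 2*B)
F(-32) - 1518*(-563) = (1 - 2*(-32)) - 1518*(-563) = (1 + 64) + 854634 = 65 + 854634 = 854699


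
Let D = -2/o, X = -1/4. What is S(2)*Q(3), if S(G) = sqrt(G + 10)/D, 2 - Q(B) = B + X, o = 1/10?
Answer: 3*sqrt(3)/40 ≈ 0.12990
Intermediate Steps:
o = 1/10 ≈ 0.10000
X = -1/4 (X = -1*1/4 = -1/4 ≈ -0.25000)
Q(B) = 9/4 - B (Q(B) = 2 - (B - 1/4) = 2 - (-1/4 + B) = 2 + (1/4 - B) = 9/4 - B)
D = -20 (D = -2/1/10 = -2*10 = -20)
S(G) = -sqrt(10 + G)/20 (S(G) = sqrt(G + 10)/(-20) = sqrt(10 + G)*(-1/20) = -sqrt(10 + G)/20)
S(2)*Q(3) = (-sqrt(10 + 2)/20)*(9/4 - 1*3) = (-sqrt(3)/10)*(9/4 - 3) = -sqrt(3)/10*(-3/4) = 3*sqrt(3)/40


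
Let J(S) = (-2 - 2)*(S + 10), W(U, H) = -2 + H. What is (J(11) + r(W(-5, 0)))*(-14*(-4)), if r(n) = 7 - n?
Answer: -4200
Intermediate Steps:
J(S) = -40 - 4*S (J(S) = -4*(10 + S) = -40 - 4*S)
(J(11) + r(W(-5, 0)))*(-14*(-4)) = ((-40 - 4*11) + (7 - (-2 + 0)))*(-14*(-4)) = ((-40 - 44) + (7 - 1*(-2)))*56 = (-84 + (7 + 2))*56 = (-84 + 9)*56 = -75*56 = -4200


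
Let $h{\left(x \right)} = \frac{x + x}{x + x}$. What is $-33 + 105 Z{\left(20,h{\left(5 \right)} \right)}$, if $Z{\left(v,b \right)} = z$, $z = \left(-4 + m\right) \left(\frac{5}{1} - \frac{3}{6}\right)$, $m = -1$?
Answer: $- \frac{4791}{2} \approx -2395.5$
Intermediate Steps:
$h{\left(x \right)} = 1$ ($h{\left(x \right)} = \frac{2 x}{2 x} = 2 x \frac{1}{2 x} = 1$)
$z = - \frac{45}{2}$ ($z = \left(-4 - 1\right) \left(\frac{5}{1} - \frac{3}{6}\right) = - 5 \left(5 \cdot 1 - \frac{1}{2}\right) = - 5 \left(5 - \frac{1}{2}\right) = \left(-5\right) \frac{9}{2} = - \frac{45}{2} \approx -22.5$)
$Z{\left(v,b \right)} = - \frac{45}{2}$
$-33 + 105 Z{\left(20,h{\left(5 \right)} \right)} = -33 + 105 \left(- \frac{45}{2}\right) = -33 - \frac{4725}{2} = - \frac{4791}{2}$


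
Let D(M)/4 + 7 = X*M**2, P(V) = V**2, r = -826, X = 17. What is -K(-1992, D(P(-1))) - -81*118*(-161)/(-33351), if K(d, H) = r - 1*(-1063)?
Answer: -2121783/11117 ≈ -190.86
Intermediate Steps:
D(M) = -28 + 68*M**2 (D(M) = -28 + 4*(17*M**2) = -28 + 68*M**2)
K(d, H) = 237 (K(d, H) = -826 - 1*(-1063) = -826 + 1063 = 237)
-K(-1992, D(P(-1))) - -81*118*(-161)/(-33351) = -1*237 - -81*118*(-161)/(-33351) = -237 - (-9558*(-161))*(-1)/33351 = -237 - 1538838*(-1)/33351 = -237 - 1*(-512946/11117) = -237 + 512946/11117 = -2121783/11117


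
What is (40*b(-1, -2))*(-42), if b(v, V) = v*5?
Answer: 8400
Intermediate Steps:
b(v, V) = 5*v
(40*b(-1, -2))*(-42) = (40*(5*(-1)))*(-42) = (40*(-5))*(-42) = -200*(-42) = 8400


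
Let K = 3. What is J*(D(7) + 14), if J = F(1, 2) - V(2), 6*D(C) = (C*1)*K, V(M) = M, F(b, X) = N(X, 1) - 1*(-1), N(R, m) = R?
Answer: 35/2 ≈ 17.500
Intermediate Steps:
F(b, X) = 1 + X (F(b, X) = X - 1*(-1) = X + 1 = 1 + X)
D(C) = C/2 (D(C) = ((C*1)*3)/6 = (C*3)/6 = (3*C)/6 = C/2)
J = 1 (J = (1 + 2) - 1*2 = 3 - 2 = 1)
J*(D(7) + 14) = 1*((½)*7 + 14) = 1*(7/2 + 14) = 1*(35/2) = 35/2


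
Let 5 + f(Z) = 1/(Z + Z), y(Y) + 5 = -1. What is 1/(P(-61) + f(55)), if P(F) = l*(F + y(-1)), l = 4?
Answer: -110/30029 ≈ -0.0036631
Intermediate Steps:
y(Y) = -6 (y(Y) = -5 - 1 = -6)
f(Z) = -5 + 1/(2*Z) (f(Z) = -5 + 1/(Z + Z) = -5 + 1/(2*Z))
P(F) = -24 + 4*F (P(F) = 4*(F - 6) = 4*(-6 + F) = -24 + 4*F)
1/(P(-61) + f(55)) = 1/((-24 + 4*(-61)) + (-5 + (½)/55)) = 1/((-24 - 244) + (-5 + (½)*(1/55))) = 1/(-268 + (-5 + 1/110)) = 1/(-268 - 549/110) = 1/(-30029/110) = -110/30029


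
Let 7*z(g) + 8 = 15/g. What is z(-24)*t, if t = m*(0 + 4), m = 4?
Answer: -138/7 ≈ -19.714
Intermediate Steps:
z(g) = -8/7 + 15/(7*g) (z(g) = -8/7 + (15/g)/7 = -8/7 + 15/(7*g))
t = 16 (t = 4*(0 + 4) = 4*4 = 16)
z(-24)*t = ((⅐)*(15 - 8*(-24))/(-24))*16 = ((⅐)*(-1/24)*(15 + 192))*16 = ((⅐)*(-1/24)*207)*16 = -69/56*16 = -138/7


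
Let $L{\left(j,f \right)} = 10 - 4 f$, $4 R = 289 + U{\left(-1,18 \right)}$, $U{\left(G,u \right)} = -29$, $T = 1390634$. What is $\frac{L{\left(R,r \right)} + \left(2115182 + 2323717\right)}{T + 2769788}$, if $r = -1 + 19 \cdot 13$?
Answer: $\frac{4437925}{4160422} \approx 1.0667$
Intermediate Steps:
$r = 246$ ($r = -1 + 247 = 246$)
$R = 65$ ($R = \frac{289 - 29}{4} = \frac{1}{4} \cdot 260 = 65$)
$\frac{L{\left(R,r \right)} + \left(2115182 + 2323717\right)}{T + 2769788} = \frac{\left(10 - 984\right) + \left(2115182 + 2323717\right)}{1390634 + 2769788} = \frac{\left(10 - 984\right) + 4438899}{4160422} = \left(-974 + 4438899\right) \frac{1}{4160422} = 4437925 \cdot \frac{1}{4160422} = \frac{4437925}{4160422}$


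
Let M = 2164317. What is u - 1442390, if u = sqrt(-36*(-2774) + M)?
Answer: -1442390 + sqrt(2264181) ≈ -1.4409e+6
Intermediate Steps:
u = sqrt(2264181) (u = sqrt(-36*(-2774) + 2164317) = sqrt(99864 + 2164317) = sqrt(2264181) ≈ 1504.7)
u - 1442390 = sqrt(2264181) - 1442390 = -1442390 + sqrt(2264181)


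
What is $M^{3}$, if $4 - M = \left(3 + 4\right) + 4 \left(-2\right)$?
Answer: $125$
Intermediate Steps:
$M = 5$ ($M = 4 - \left(\left(3 + 4\right) + 4 \left(-2\right)\right) = 4 - \left(7 - 8\right) = 4 - -1 = 4 + 1 = 5$)
$M^{3} = 5^{3} = 125$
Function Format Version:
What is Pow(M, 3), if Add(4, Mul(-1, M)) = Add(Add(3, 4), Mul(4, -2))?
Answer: 125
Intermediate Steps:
M = 5 (M = Add(4, Mul(-1, Add(Add(3, 4), Mul(4, -2)))) = Add(4, Mul(-1, Add(7, -8))) = Add(4, Mul(-1, -1)) = Add(4, 1) = 5)
Pow(M, 3) = Pow(5, 3) = 125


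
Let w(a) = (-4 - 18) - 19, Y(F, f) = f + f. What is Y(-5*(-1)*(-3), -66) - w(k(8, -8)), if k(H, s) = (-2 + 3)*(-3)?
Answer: -91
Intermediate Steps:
k(H, s) = -3 (k(H, s) = 1*(-3) = -3)
Y(F, f) = 2*f
w(a) = -41 (w(a) = -22 - 19 = -41)
Y(-5*(-1)*(-3), -66) - w(k(8, -8)) = 2*(-66) - 1*(-41) = -132 + 41 = -91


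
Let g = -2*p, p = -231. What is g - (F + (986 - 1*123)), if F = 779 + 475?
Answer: -1655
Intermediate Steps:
g = 462 (g = -2*(-231) = 462)
F = 1254
g - (F + (986 - 1*123)) = 462 - (1254 + (986 - 1*123)) = 462 - (1254 + (986 - 123)) = 462 - (1254 + 863) = 462 - 1*2117 = 462 - 2117 = -1655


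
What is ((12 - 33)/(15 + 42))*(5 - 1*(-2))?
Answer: -49/19 ≈ -2.5789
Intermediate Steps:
((12 - 33)/(15 + 42))*(5 - 1*(-2)) = (-21/57)*(5 + 2) = -21*1/57*7 = -7/19*7 = -49/19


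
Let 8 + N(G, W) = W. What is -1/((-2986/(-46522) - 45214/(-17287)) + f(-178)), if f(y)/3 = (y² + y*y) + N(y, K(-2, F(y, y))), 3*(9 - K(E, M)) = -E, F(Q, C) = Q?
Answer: -402112907/76444751717580 ≈ -5.2602e-6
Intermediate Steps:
K(E, M) = 9 + E/3 (K(E, M) = 9 - (-1)*E/3 = 9 + E/3)
N(G, W) = -8 + W
f(y) = 1 + 6*y² (f(y) = 3*((y² + y*y) + (-8 + (9 + (⅓)*(-2)))) = 3*((y² + y²) + (-8 + (9 - ⅔))) = 3*(2*y² + (-8 + 25/3)) = 3*(2*y² + ⅓) = 3*(⅓ + 2*y²) = 1 + 6*y²)
-1/((-2986/(-46522) - 45214/(-17287)) + f(-178)) = -1/((-2986/(-46522) - 45214/(-17287)) + (1 + 6*(-178)²)) = -1/((-2986*(-1/46522) - 45214*(-1/17287)) + (1 + 6*31684)) = -1/((1493/23261 + 45214/17287) + (1 + 190104)) = -1/(1077532345/402112907 + 190105) = -1/76444751717580/402112907 = -1*402112907/76444751717580 = -402112907/76444751717580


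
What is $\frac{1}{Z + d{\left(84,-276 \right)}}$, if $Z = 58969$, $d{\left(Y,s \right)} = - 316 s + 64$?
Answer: $\frac{1}{146249} \approx 6.8377 \cdot 10^{-6}$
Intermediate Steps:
$d{\left(Y,s \right)} = 64 - 316 s$
$\frac{1}{Z + d{\left(84,-276 \right)}} = \frac{1}{58969 + \left(64 - -87216\right)} = \frac{1}{58969 + \left(64 + 87216\right)} = \frac{1}{58969 + 87280} = \frac{1}{146249}$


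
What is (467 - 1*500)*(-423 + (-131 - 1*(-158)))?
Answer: 13068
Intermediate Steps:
(467 - 1*500)*(-423 + (-131 - 1*(-158))) = (467 - 500)*(-423 + (-131 + 158)) = -33*(-423 + 27) = -33*(-396) = 13068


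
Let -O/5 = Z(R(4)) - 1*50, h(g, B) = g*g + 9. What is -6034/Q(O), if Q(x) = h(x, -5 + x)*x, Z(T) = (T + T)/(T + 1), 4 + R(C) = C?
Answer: -3017/7813625 ≈ -0.00038612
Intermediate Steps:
R(C) = -4 + C
h(g, B) = 9 + g² (h(g, B) = g² + 9 = 9 + g²)
Z(T) = 2*T/(1 + T) (Z(T) = (2*T)/(1 + T) = 2*T/(1 + T))
O = 250 (O = -5*(2*(-4 + 4)/(1 + (-4 + 4)) - 1*50) = -5*(2*0/(1 + 0) - 50) = -5*(2*0/1 - 50) = -5*(2*0*1 - 50) = -5*(0 - 50) = -5*(-50) = 250)
Q(x) = x*(9 + x²) (Q(x) = (9 + x²)*x = x*(9 + x²))
-6034/Q(O) = -6034*1/(250*(9 + 250²)) = -6034*1/(250*(9 + 62500)) = -6034/(250*62509) = -6034/15627250 = -6034*1/15627250 = -3017/7813625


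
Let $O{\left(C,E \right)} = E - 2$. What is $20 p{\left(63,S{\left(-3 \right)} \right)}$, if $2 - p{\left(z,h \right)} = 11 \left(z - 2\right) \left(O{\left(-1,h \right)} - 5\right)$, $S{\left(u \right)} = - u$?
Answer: $53720$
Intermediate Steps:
$O{\left(C,E \right)} = -2 + E$
$p{\left(z,h \right)} = 2 - 11 \left(-7 + h\right) \left(-2 + z\right)$ ($p{\left(z,h \right)} = 2 - 11 \left(z - 2\right) \left(\left(-2 + h\right) - 5\right) = 2 - 11 \left(-2 + z\right) \left(-7 + h\right) = 2 - 11 \left(-7 + h\right) \left(-2 + z\right)$)
$20 p{\left(63,S{\left(-3 \right)} \right)} = 20 \left(-152 + 22 \left(\left(-1\right) \left(-3\right)\right) + 77 \cdot 63 - 11 \left(\left(-1\right) \left(-3\right)\right) 63\right) = 20 \left(-152 + 22 \cdot 3 + 4851 - 33 \cdot 63\right) = 20 \left(-152 + 66 + 4851 - 2079\right) = 20 \cdot 2686 = 53720$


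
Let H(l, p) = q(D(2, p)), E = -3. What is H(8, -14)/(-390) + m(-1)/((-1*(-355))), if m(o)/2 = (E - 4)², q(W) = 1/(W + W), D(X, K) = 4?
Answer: 61081/221520 ≈ 0.27574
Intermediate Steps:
q(W) = 1/(2*W)
H(l, p) = ⅛ (H(l, p) = (½)/4 = (½)*(¼) = ⅛)
m(o) = 98 (m(o) = 2*(-3 - 4)² = 2*(-7)² = 2*49 = 98)
H(8, -14)/(-390) + m(-1)/((-1*(-355))) = (⅛)/(-390) + 98/((-1*(-355))) = (⅛)*(-1/390) + 98/355 = -1/3120 + 98*(1/355) = -1/3120 + 98/355 = 61081/221520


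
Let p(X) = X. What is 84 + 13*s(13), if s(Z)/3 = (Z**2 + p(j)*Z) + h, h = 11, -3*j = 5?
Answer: 6259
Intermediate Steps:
j = -5/3 (j = -1/3*5 = -5/3 ≈ -1.6667)
s(Z) = 33 - 5*Z + 3*Z**2 (s(Z) = 3*((Z**2 - 5*Z/3) + 11) = 3*(11 + Z**2 - 5*Z/3) = 33 - 5*Z + 3*Z**2)
84 + 13*s(13) = 84 + 13*(33 - 5*13 + 3*13**2) = 84 + 13*(33 - 65 + 3*169) = 84 + 13*(33 - 65 + 507) = 84 + 13*475 = 84 + 6175 = 6259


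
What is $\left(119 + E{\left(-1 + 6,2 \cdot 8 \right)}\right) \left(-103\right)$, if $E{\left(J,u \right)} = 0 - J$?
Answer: $-11742$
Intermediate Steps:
$E{\left(J,u \right)} = - J$
$\left(119 + E{\left(-1 + 6,2 \cdot 8 \right)}\right) \left(-103\right) = \left(119 - \left(-1 + 6\right)\right) \left(-103\right) = \left(119 - 5\right) \left(-103\right) = 114 \left(-103\right) = -11742$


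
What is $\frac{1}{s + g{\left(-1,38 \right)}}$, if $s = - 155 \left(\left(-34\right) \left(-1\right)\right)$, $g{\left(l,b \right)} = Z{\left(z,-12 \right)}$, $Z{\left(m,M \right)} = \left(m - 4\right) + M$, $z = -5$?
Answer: $- \frac{1}{5291} \approx -0.000189$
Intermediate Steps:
$Z{\left(m,M \right)} = -4 + M + m$ ($Z{\left(m,M \right)} = \left(-4 + m\right) + M = -4 + M + m$)
$g{\left(l,b \right)} = -21$ ($g{\left(l,b \right)} = -4 - 12 - 5 = -21$)
$s = -5270$ ($s = \left(-155\right) 34 = -5270$)
$\frac{1}{s + g{\left(-1,38 \right)}} = \frac{1}{-5270 - 21} = \frac{1}{-5291} = - \frac{1}{5291}$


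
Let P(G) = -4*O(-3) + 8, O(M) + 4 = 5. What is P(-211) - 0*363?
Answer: 4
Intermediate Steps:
O(M) = 1 (O(M) = -4 + 5 = 1)
P(G) = 4 (P(G) = -4*1 + 8 = -4 + 8 = 4)
P(-211) - 0*363 = 4 - 0*363 = 4 - 1*0 = 4 + 0 = 4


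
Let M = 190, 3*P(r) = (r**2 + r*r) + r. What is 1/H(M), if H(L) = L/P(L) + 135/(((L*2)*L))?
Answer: 1833880/17869 ≈ 102.63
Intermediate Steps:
P(r) = r/3 + 2*r**2/3 (P(r) = ((r**2 + r*r) + r)/3 = ((r**2 + r**2) + r)/3 = (2*r**2 + r)/3 = (r + 2*r**2)/3 = r/3 + 2*r**2/3)
H(L) = 3/(1 + 2*L) + 135/(2*L**2) (H(L) = L/((L*(1 + 2*L)/3)) + 135/(((L*2)*L)) = L*(3/(L*(1 + 2*L))) + 135/(((2*L)*L)) = 3/(1 + 2*L) + 135/((2*L**2)) = 3/(1 + 2*L) + 135*(1/(2*L**2)) = 3/(1 + 2*L) + 135/(2*L**2))
1/H(M) = 1/((3/2)*(45 + 2*190**2 + 90*190)/(190**2*(1 + 2*190))) = 1/((3/2)*(1/36100)*(45 + 2*36100 + 17100)/(1 + 380)) = 1/((3/2)*(1/36100)*(45 + 72200 + 17100)/381) = 1/((3/2)*(1/36100)*(1/381)*89345) = 1/(17869/1833880) = 1833880/17869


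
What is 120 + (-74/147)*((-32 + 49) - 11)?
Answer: 5732/49 ≈ 116.98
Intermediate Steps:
120 + (-74/147)*((-32 + 49) - 11) = 120 + (-74*1/147)*(17 - 11) = 120 - 74/147*6 = 120 - 148/49 = 5732/49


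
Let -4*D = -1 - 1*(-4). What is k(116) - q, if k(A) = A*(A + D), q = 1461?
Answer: 11908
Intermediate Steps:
D = -¾ (D = -(-1 - 1*(-4))/4 = -(-1 + 4)/4 = -¼*3 = -¾ ≈ -0.75000)
k(A) = A*(-¾ + A) (k(A) = A*(A - ¾) = A*(-¾ + A))
k(116) - q = (¼)*116*(-3 + 4*116) - 1*1461 = (¼)*116*(-3 + 464) - 1461 = (¼)*116*461 - 1461 = 13369 - 1461 = 11908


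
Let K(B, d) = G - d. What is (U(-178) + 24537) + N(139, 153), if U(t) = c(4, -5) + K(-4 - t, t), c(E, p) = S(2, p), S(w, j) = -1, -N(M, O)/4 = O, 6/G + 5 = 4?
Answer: 24096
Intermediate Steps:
G = -6 (G = 6/(-5 + 4) = 6/(-1) = 6*(-1) = -6)
N(M, O) = -4*O
c(E, p) = -1
K(B, d) = -6 - d
U(t) = -7 - t (U(t) = -1 + (-6 - t) = -7 - t)
(U(-178) + 24537) + N(139, 153) = ((-7 - 1*(-178)) + 24537) - 4*153 = ((-7 + 178) + 24537) - 612 = (171 + 24537) - 612 = 24708 - 612 = 24096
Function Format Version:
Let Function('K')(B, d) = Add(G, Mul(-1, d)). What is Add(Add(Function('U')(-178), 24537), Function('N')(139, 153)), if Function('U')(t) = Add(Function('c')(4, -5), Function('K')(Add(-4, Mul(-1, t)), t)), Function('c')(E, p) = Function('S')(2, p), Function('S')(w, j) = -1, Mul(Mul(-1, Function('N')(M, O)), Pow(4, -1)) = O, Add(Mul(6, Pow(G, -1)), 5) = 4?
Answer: 24096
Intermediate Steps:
G = -6 (G = Mul(6, Pow(Add(-5, 4), -1)) = Mul(6, Pow(-1, -1)) = Mul(6, -1) = -6)
Function('N')(M, O) = Mul(-4, O)
Function('c')(E, p) = -1
Function('K')(B, d) = Add(-6, Mul(-1, d))
Function('U')(t) = Add(-7, Mul(-1, t)) (Function('U')(t) = Add(-1, Add(-6, Mul(-1, t))) = Add(-7, Mul(-1, t)))
Add(Add(Function('U')(-178), 24537), Function('N')(139, 153)) = Add(Add(Add(-7, Mul(-1, -178)), 24537), Mul(-4, 153)) = Add(Add(Add(-7, 178), 24537), -612) = Add(Add(171, 24537), -612) = Add(24708, -612) = 24096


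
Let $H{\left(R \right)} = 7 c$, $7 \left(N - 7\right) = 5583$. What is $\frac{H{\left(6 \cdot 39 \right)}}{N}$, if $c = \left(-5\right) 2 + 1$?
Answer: $- \frac{441}{5632} \approx -0.078303$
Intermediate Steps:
$N = \frac{5632}{7}$ ($N = 7 + \frac{1}{7} \cdot 5583 = 7 + \frac{5583}{7} = \frac{5632}{7} \approx 804.57$)
$c = -9$ ($c = -10 + 1 = -9$)
$H{\left(R \right)} = -63$ ($H{\left(R \right)} = 7 \left(-9\right) = -63$)
$\frac{H{\left(6 \cdot 39 \right)}}{N} = - \frac{63}{\frac{5632}{7}} = \left(-63\right) \frac{7}{5632} = - \frac{441}{5632}$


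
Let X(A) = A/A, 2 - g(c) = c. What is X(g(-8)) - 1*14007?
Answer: -14006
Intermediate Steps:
g(c) = 2 - c
X(A) = 1
X(g(-8)) - 1*14007 = 1 - 1*14007 = 1 - 14007 = -14006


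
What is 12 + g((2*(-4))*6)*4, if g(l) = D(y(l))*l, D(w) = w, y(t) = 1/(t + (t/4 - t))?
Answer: 28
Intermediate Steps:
y(t) = 4/t (y(t) = 1/(t + (t*(¼) - t)) = 1/(t + (t/4 - t)) = 1/(t - 3*t/4) = 1/(t/4) = 4/t)
g(l) = 4 (g(l) = (4/l)*l = 4)
12 + g((2*(-4))*6)*4 = 12 + 4*4 = 12 + 16 = 28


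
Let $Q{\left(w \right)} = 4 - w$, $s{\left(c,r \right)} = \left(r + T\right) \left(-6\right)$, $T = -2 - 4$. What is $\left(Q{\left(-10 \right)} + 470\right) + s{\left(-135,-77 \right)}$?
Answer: $982$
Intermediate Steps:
$T = -6$ ($T = -2 - 4 = -6$)
$s{\left(c,r \right)} = 36 - 6 r$ ($s{\left(c,r \right)} = \left(r - 6\right) \left(-6\right) = \left(-6 + r\right) \left(-6\right) = 36 - 6 r$)
$\left(Q{\left(-10 \right)} + 470\right) + s{\left(-135,-77 \right)} = \left(\left(4 - -10\right) + 470\right) + \left(36 - -462\right) = \left(\left(4 + 10\right) + 470\right) + \left(36 + 462\right) = \left(14 + 470\right) + 498 = 484 + 498 = 982$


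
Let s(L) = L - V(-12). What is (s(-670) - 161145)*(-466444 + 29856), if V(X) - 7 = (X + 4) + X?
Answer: 70640811576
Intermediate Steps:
V(X) = 11 + 2*X (V(X) = 7 + ((X + 4) + X) = 7 + ((4 + X) + X) = 7 + (4 + 2*X) = 11 + 2*X)
s(L) = 13 + L (s(L) = L - (11 + 2*(-12)) = L - (11 - 24) = L - 1*(-13) = L + 13 = 13 + L)
(s(-670) - 161145)*(-466444 + 29856) = ((13 - 670) - 161145)*(-466444 + 29856) = (-657 - 161145)*(-436588) = -161802*(-436588) = 70640811576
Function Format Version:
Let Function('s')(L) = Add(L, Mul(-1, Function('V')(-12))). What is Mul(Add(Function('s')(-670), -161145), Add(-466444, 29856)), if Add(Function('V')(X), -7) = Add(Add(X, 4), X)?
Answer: 70640811576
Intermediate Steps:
Function('V')(X) = Add(11, Mul(2, X)) (Function('V')(X) = Add(7, Add(Add(X, 4), X)) = Add(7, Add(Add(4, X), X)) = Add(7, Add(4, Mul(2, X))) = Add(11, Mul(2, X)))
Function('s')(L) = Add(13, L) (Function('s')(L) = Add(L, Mul(-1, Add(11, Mul(2, -12)))) = Add(L, Mul(-1, Add(11, -24))) = Add(L, Mul(-1, -13)) = Add(L, 13) = Add(13, L))
Mul(Add(Function('s')(-670), -161145), Add(-466444, 29856)) = Mul(Add(Add(13, -670), -161145), Add(-466444, 29856)) = Mul(Add(-657, -161145), -436588) = Mul(-161802, -436588) = 70640811576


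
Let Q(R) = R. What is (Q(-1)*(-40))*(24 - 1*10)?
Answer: 560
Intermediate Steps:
(Q(-1)*(-40))*(24 - 1*10) = (-1*(-40))*(24 - 1*10) = 40*(24 - 10) = 40*14 = 560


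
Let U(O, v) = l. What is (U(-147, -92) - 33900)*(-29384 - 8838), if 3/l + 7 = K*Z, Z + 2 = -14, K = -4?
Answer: 24618751978/19 ≈ 1.2957e+9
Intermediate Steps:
Z = -16 (Z = -2 - 14 = -16)
l = 1/19 (l = 3/(-7 - 4*(-16)) = 3/(-7 + 64) = 3/57 = 3*(1/57) = 1/19 ≈ 0.052632)
U(O, v) = 1/19
(U(-147, -92) - 33900)*(-29384 - 8838) = (1/19 - 33900)*(-29384 - 8838) = -644099/19*(-38222) = 24618751978/19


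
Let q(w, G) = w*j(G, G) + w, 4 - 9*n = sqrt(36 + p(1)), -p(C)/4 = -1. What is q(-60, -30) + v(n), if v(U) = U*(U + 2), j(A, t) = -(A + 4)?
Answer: -131092/81 - 52*sqrt(10)/81 ≈ -1620.4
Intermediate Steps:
p(C) = 4 (p(C) = -4*(-1) = 4)
j(A, t) = -4 - A (j(A, t) = -(4 + A) = -4 - A)
n = 4/9 - 2*sqrt(10)/9 (n = 4/9 - sqrt(36 + 4)/9 = 4/9 - 2*sqrt(10)/9 ≈ -0.25828)
v(U) = U*(2 + U)
q(w, G) = w + w*(-4 - G) (q(w, G) = w*(-4 - G) + w = w + w*(-4 - G))
q(-60, -30) + v(n) = -1*(-60)*(3 - 30) + (4/9 - 2*sqrt(10)/9)*(2 + (4/9 - 2*sqrt(10)/9)) = -1*(-60)*(-27) + (4/9 - 2*sqrt(10)/9)*(22/9 - 2*sqrt(10)/9) = -1620 + (4/9 - 2*sqrt(10)/9)*(22/9 - 2*sqrt(10)/9)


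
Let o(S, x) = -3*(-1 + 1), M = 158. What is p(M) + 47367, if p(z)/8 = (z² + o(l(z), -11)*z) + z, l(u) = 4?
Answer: 248343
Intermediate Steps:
o(S, x) = 0 (o(S, x) = -3*0 = 0)
p(z) = 8*z + 8*z² (p(z) = 8*((z² + 0*z) + z) = 8*((z² + 0) + z) = 8*(z² + z) = 8*(z + z²) = 8*z + 8*z²)
p(M) + 47367 = 8*158*(1 + 158) + 47367 = 8*158*159 + 47367 = 200976 + 47367 = 248343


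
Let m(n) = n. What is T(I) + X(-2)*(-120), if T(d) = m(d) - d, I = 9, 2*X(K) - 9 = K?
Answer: -420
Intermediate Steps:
X(K) = 9/2 + K/2
T(d) = 0 (T(d) = d - d = 0)
T(I) + X(-2)*(-120) = 0 + (9/2 + (1/2)*(-2))*(-120) = 0 + (9/2 - 1)*(-120) = 0 + (7/2)*(-120) = 0 - 420 = -420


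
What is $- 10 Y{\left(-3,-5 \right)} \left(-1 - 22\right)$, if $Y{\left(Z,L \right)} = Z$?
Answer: $-690$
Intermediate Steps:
$- 10 Y{\left(-3,-5 \right)} \left(-1 - 22\right) = \left(-10\right) \left(-3\right) \left(-1 - 22\right) = 30 \left(-1 - 22\right) = 30 \left(-23\right) = -690$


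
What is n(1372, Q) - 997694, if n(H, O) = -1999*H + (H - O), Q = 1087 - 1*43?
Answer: -3739994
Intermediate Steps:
Q = 1044 (Q = 1087 - 43 = 1044)
n(H, O) = -O - 1998*H
n(1372, Q) - 997694 = (-1*1044 - 1998*1372) - 997694 = (-1044 - 2741256) - 997694 = -2742300 - 997694 = -3739994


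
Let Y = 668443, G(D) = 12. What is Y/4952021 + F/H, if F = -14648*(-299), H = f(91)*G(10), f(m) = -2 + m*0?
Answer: -2711075979520/14856063 ≈ -1.8249e+5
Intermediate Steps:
f(m) = -2 (f(m) = -2 + 0 = -2)
H = -24 (H = -2*12 = -24)
F = 4379752
Y/4952021 + F/H = 668443/4952021 + 4379752/(-24) = 668443*(1/4952021) + 4379752*(-1/24) = 668443/4952021 - 547469/3 = -2711075979520/14856063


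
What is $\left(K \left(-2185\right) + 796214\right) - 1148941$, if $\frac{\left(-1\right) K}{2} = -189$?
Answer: $-1178657$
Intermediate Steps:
$K = 378$ ($K = \left(-2\right) \left(-189\right) = 378$)
$\left(K \left(-2185\right) + 796214\right) - 1148941 = \left(378 \left(-2185\right) + 796214\right) - 1148941 = \left(-825930 + 796214\right) - 1148941 = -29716 - 1148941 = -1178657$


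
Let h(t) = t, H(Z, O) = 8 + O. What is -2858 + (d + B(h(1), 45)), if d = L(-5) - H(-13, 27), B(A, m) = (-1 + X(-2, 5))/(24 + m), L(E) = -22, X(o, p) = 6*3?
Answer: -201118/69 ≈ -2914.8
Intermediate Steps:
X(o, p) = 18
B(A, m) = 17/(24 + m) (B(A, m) = (-1 + 18)/(24 + m) = 17/(24 + m))
d = -57 (d = -22 - (8 + 27) = -22 - 1*35 = -22 - 35 = -57)
-2858 + (d + B(h(1), 45)) = -2858 + (-57 + 17/(24 + 45)) = -2858 + (-57 + 17/69) = -2858 - 3916/69 = -201118/69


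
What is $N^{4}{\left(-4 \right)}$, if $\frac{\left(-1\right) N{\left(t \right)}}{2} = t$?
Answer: $4096$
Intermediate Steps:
$N{\left(t \right)} = - 2 t$
$N^{4}{\left(-4 \right)} = \left(\left(-2\right) \left(-4\right)\right)^{4} = 8^{4} = 4096$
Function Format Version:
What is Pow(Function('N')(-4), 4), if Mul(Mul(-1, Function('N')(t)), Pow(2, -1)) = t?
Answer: 4096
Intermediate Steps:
Function('N')(t) = Mul(-2, t)
Pow(Function('N')(-4), 4) = Pow(Mul(-2, -4), 4) = Pow(8, 4) = 4096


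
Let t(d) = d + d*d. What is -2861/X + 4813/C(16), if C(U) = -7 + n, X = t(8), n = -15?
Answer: -204739/792 ≈ -258.51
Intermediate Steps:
t(d) = d + d²
X = 72 (X = 8*(1 + 8) = 8*9 = 72)
C(U) = -22 (C(U) = -7 - 15 = -22)
-2861/X + 4813/C(16) = -2861/72 + 4813/(-22) = -2861*1/72 + 4813*(-1/22) = -2861/72 - 4813/22 = -204739/792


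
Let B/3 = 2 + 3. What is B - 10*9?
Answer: -75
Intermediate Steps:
B = 15 (B = 3*(2 + 3) = 3*5 = 15)
B - 10*9 = 15 - 10*9 = 15 - 90 = -75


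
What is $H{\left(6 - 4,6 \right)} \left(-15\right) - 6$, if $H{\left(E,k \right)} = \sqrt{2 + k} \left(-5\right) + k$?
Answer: $-96 + 150 \sqrt{2} \approx 116.13$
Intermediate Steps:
$H{\left(E,k \right)} = k - 5 \sqrt{2 + k}$ ($H{\left(E,k \right)} = - 5 \sqrt{2 + k} + k = k - 5 \sqrt{2 + k}$)
$H{\left(6 - 4,6 \right)} \left(-15\right) - 6 = \left(6 - 5 \sqrt{2 + 6}\right) \left(-15\right) - 6 = \left(6 - 5 \sqrt{8}\right) \left(-15\right) - 6 = \left(6 - 5 \cdot 2 \sqrt{2}\right) \left(-15\right) - 6 = \left(6 - 10 \sqrt{2}\right) \left(-15\right) - 6 = \left(-90 + 150 \sqrt{2}\right) - 6 = -96 + 150 \sqrt{2}$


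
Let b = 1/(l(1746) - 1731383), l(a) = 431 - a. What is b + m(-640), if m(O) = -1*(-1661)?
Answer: 2878011377/1732698 ≈ 1661.0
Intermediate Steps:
m(O) = 1661
b = -1/1732698 (b = 1/((431 - 1*1746) - 1731383) = 1/((431 - 1746) - 1731383) = 1/(-1315 - 1731383) = 1/(-1732698) = -1/1732698 ≈ -5.7713e-7)
b + m(-640) = -1/1732698 + 1661 = 2878011377/1732698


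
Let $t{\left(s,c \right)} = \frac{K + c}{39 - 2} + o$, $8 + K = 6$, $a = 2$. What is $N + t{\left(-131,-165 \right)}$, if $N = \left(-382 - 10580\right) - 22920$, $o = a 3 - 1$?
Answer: $- \frac{1253616}{37} \approx -33882.0$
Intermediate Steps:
$K = -2$ ($K = -8 + 6 = -2$)
$o = 5$ ($o = 2 \cdot 3 - 1 = 6 - 1 = 5$)
$t{\left(s,c \right)} = \frac{183}{37} + \frac{c}{37}$ ($t{\left(s,c \right)} = \frac{-2 + c}{39 - 2} + 5 = \frac{-2 + c}{37} + 5 = \left(-2 + c\right) \frac{1}{37} + 5 = \left(- \frac{2}{37} + \frac{c}{37}\right) + 5 = \frac{183}{37} + \frac{c}{37}$)
$N = -33882$ ($N = -10962 - 22920 = -33882$)
$N + t{\left(-131,-165 \right)} = -33882 + \left(\frac{183}{37} + \frac{1}{37} \left(-165\right)\right) = -33882 + \left(\frac{183}{37} - \frac{165}{37}\right) = -33882 + \frac{18}{37} = - \frac{1253616}{37}$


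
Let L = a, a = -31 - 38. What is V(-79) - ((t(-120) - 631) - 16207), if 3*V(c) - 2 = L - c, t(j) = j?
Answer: 16962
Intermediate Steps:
a = -69
L = -69
V(c) = -67/3 - c/3 (V(c) = ⅔ + (-69 - c)/3 = ⅔ + (-23 - c/3) = -67/3 - c/3)
V(-79) - ((t(-120) - 631) - 16207) = (-67/3 - ⅓*(-79)) - ((-120 - 631) - 16207) = (-67/3 + 79/3) - (-751 - 16207) = 4 - 1*(-16958) = 4 + 16958 = 16962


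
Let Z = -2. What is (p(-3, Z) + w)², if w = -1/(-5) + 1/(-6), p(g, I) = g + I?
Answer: 22201/900 ≈ 24.668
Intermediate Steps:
p(g, I) = I + g
w = 1/30 (w = -1*(-⅕) + 1*(-⅙) = ⅕ - ⅙ = 1/30 ≈ 0.033333)
(p(-3, Z) + w)² = ((-2 - 3) + 1/30)² = (-5 + 1/30)² = (-149/30)² = 22201/900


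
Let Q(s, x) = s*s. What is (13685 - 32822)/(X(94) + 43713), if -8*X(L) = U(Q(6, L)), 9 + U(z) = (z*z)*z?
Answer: -51032/101019 ≈ -0.50517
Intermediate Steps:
Q(s, x) = s**2
U(z) = -9 + z**3 (U(z) = -9 + (z*z)*z = -9 + z**2*z = -9 + z**3)
X(L) = -46647/8 (X(L) = -(-9 + (6**2)**3)/8 = -(-9 + 36**3)/8 = -(-9 + 46656)/8 = -1/8*46647 = -46647/8)
(13685 - 32822)/(X(94) + 43713) = (13685 - 32822)/(-46647/8 + 43713) = -19137/303057/8 = -19137*8/303057 = -51032/101019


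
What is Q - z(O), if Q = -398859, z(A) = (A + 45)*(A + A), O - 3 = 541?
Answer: -1039691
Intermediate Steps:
O = 544 (O = 3 + 541 = 544)
z(A) = 2*A*(45 + A) (z(A) = (45 + A)*(2*A) = 2*A*(45 + A))
Q - z(O) = -398859 - 2*544*(45 + 544) = -398859 - 2*544*589 = -398859 - 1*640832 = -398859 - 640832 = -1039691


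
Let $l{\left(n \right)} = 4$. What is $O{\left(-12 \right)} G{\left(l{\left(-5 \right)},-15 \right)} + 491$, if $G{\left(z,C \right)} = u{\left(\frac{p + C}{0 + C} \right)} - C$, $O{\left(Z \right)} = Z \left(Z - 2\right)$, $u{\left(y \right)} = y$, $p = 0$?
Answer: $3179$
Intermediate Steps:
$O{\left(Z \right)} = Z \left(-2 + Z\right)$
$G{\left(z,C \right)} = 1 - C$ ($G{\left(z,C \right)} = \frac{0 + C}{0 + C} - C = \frac{C}{C} - C = 1 - C$)
$O{\left(-12 \right)} G{\left(l{\left(-5 \right)},-15 \right)} + 491 = - 12 \left(-2 - 12\right) \left(1 - -15\right) + 491 = \left(-12\right) \left(-14\right) \left(1 + 15\right) + 491 = 168 \cdot 16 + 491 = 2688 + 491 = 3179$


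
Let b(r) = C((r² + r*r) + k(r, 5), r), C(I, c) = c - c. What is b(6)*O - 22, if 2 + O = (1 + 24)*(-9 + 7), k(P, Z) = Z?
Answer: -22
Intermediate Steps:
O = -52 (O = -2 + (1 + 24)*(-9 + 7) = -2 + 25*(-2) = -2 - 50 = -52)
C(I, c) = 0
b(r) = 0
b(6)*O - 22 = 0*(-52) - 22 = 0 - 22 = -22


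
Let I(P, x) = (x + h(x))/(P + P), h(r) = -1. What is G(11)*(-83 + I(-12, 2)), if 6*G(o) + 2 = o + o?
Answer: -9965/36 ≈ -276.81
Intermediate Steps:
G(o) = -⅓ + o/3 (G(o) = -⅓ + (o + o)/6 = -⅓ + (2*o)/6 = -⅓ + o/3)
I(P, x) = (-1 + x)/(2*P) (I(P, x) = (x - 1)/(P + P) = (-1 + x)/((2*P)) = (-1 + x)*(1/(2*P)) = (-1 + x)/(2*P))
G(11)*(-83 + I(-12, 2)) = (-⅓ + (⅓)*11)*(-83 + (½)*(-1 + 2)/(-12)) = (-⅓ + 11/3)*(-83 + (½)*(-1/12)*1) = 10*(-83 - 1/24)/3 = (10/3)*(-1993/24) = -9965/36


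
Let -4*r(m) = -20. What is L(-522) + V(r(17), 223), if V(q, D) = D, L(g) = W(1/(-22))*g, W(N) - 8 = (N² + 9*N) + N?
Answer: -899467/242 ≈ -3716.8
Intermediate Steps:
W(N) = 8 + N² + 10*N (W(N) = 8 + ((N² + 9*N) + N) = 8 + (N² + 10*N) = 8 + N² + 10*N)
L(g) = 3653*g/484 (L(g) = (8 + (1/(-22))² + 10/(-22))*g = (8 + (-1/22)² + 10*(-1/22))*g = (8 + 1/484 - 5/11)*g = 3653*g/484)
r(m) = 5 (r(m) = -¼*(-20) = 5)
L(-522) + V(r(17), 223) = (3653/484)*(-522) + 223 = -953433/242 + 223 = -899467/242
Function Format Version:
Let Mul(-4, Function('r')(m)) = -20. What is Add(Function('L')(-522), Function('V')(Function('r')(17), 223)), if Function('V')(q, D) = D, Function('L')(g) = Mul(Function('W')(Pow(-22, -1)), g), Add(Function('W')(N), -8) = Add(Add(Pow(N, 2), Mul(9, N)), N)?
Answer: Rational(-899467, 242) ≈ -3716.8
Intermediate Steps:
Function('W')(N) = Add(8, Pow(N, 2), Mul(10, N)) (Function('W')(N) = Add(8, Add(Add(Pow(N, 2), Mul(9, N)), N)) = Add(8, Add(Pow(N, 2), Mul(10, N))) = Add(8, Pow(N, 2), Mul(10, N)))
Function('L')(g) = Mul(Rational(3653, 484), g) (Function('L')(g) = Mul(Add(8, Pow(Pow(-22, -1), 2), Mul(10, Pow(-22, -1))), g) = Mul(Add(8, Pow(Rational(-1, 22), 2), Mul(10, Rational(-1, 22))), g) = Mul(Add(8, Rational(1, 484), Rational(-5, 11)), g) = Mul(Rational(3653, 484), g))
Function('r')(m) = 5 (Function('r')(m) = Mul(Rational(-1, 4), -20) = 5)
Add(Function('L')(-522), Function('V')(Function('r')(17), 223)) = Add(Mul(Rational(3653, 484), -522), 223) = Add(Rational(-953433, 242), 223) = Rational(-899467, 242)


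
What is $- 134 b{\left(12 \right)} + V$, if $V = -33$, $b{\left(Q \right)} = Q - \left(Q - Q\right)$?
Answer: $-1641$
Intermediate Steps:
$b{\left(Q \right)} = Q$ ($b{\left(Q \right)} = Q - 0 = Q + 0 = Q$)
$- 134 b{\left(12 \right)} + V = \left(-134\right) 12 - 33 = -1608 - 33 = -1641$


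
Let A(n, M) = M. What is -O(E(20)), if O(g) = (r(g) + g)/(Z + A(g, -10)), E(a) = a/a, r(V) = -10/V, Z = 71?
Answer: 9/61 ≈ 0.14754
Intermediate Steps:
E(a) = 1
O(g) = -10/(61*g) + g/61 (O(g) = (-10/g + g)/(71 - 10) = (g - 10/g)/61 = (g - 10/g)*(1/61) = -10/(61*g) + g/61)
-O(E(20)) = -(-10 + 1**2)/(61*1) = -(-10 + 1)/61 = -(-9)/61 = -1*(-9/61) = 9/61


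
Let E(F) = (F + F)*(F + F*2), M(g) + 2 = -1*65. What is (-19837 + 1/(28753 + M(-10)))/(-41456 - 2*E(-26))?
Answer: 569044181/1421907648 ≈ 0.40020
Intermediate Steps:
M(g) = -67 (M(g) = -2 - 1*65 = -2 - 65 = -67)
E(F) = 6*F² (E(F) = (2*F)*(F + 2*F) = (2*F)*(3*F) = 6*F²)
(-19837 + 1/(28753 + M(-10)))/(-41456 - 2*E(-26)) = (-19837 + 1/(28753 - 67))/(-41456 - 12*(-26)²) = (-19837 + 1/28686)/(-41456 - 12*676) = (-19837 + 1/28686)/(-41456 - 2*4056) = -569044181/(28686*(-41456 - 8112)) = -569044181/28686/(-49568) = -569044181/28686*(-1/49568) = 569044181/1421907648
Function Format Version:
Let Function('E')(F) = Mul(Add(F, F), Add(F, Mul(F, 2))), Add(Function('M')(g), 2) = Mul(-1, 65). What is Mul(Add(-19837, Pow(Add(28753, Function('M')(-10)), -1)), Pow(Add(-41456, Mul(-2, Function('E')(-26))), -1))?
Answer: Rational(569044181, 1421907648) ≈ 0.40020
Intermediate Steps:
Function('M')(g) = -67 (Function('M')(g) = Add(-2, Mul(-1, 65)) = Add(-2, -65) = -67)
Function('E')(F) = Mul(6, Pow(F, 2)) (Function('E')(F) = Mul(Mul(2, F), Add(F, Mul(2, F))) = Mul(Mul(2, F), Mul(3, F)) = Mul(6, Pow(F, 2)))
Mul(Add(-19837, Pow(Add(28753, Function('M')(-10)), -1)), Pow(Add(-41456, Mul(-2, Function('E')(-26))), -1)) = Mul(Add(-19837, Pow(Add(28753, -67), -1)), Pow(Add(-41456, Mul(-2, Mul(6, Pow(-26, 2)))), -1)) = Mul(Add(-19837, Pow(28686, -1)), Pow(Add(-41456, Mul(-2, Mul(6, 676))), -1)) = Mul(Add(-19837, Rational(1, 28686)), Pow(Add(-41456, Mul(-2, 4056)), -1)) = Mul(Rational(-569044181, 28686), Pow(Add(-41456, -8112), -1)) = Mul(Rational(-569044181, 28686), Pow(-49568, -1)) = Mul(Rational(-569044181, 28686), Rational(-1, 49568)) = Rational(569044181, 1421907648)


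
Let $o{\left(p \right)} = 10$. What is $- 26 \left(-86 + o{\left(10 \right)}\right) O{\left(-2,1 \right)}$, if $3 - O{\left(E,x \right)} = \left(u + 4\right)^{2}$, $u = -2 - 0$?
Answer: $-1976$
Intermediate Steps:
$u = -2$ ($u = -2 + 0 = -2$)
$O{\left(E,x \right)} = -1$ ($O{\left(E,x \right)} = 3 - \left(-2 + 4\right)^{2} = 3 - 2^{2} = 3 - 4 = -1$)
$- 26 \left(-86 + o{\left(10 \right)}\right) O{\left(-2,1 \right)} = - 26 \left(-86 + 10\right) \left(-1\right) = \left(-26\right) \left(-76\right) \left(-1\right) = 1976 \left(-1\right) = -1976$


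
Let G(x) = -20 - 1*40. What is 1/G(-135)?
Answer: -1/60 ≈ -0.016667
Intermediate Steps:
G(x) = -60 (G(x) = -20 - 40 = -60)
1/G(-135) = 1/(-60) = -1/60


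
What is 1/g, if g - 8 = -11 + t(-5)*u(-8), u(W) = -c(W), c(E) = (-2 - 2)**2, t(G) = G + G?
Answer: 1/157 ≈ 0.0063694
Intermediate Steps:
t(G) = 2*G
c(E) = 16 (c(E) = (-4)**2 = 16)
u(W) = -16 (u(W) = -1*16 = -16)
g = 157 (g = 8 + (-11 + (2*(-5))*(-16)) = 8 + (-11 - 10*(-16)) = 8 + (-11 + 160) = 8 + 149 = 157)
1/g = 1/157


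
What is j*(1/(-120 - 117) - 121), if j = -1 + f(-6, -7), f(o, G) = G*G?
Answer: -458848/79 ≈ -5808.2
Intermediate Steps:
f(o, G) = G²
j = 48 (j = -1 + (-7)² = -1 + 49 = 48)
j*(1/(-120 - 117) - 121) = 48*(1/(-120 - 117) - 121) = 48*(1/(-237) - 121) = 48*(-1/237 - 121) = 48*(-28678/237) = -458848/79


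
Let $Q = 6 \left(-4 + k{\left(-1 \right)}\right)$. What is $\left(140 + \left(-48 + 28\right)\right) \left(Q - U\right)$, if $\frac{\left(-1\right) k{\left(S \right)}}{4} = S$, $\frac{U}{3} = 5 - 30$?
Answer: $9000$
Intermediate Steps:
$U = -75$ ($U = 3 \left(5 - 30\right) = 3 \left(-25\right) = -75$)
$k{\left(S \right)} = - 4 S$
$Q = 0$ ($Q = 6 \left(-4 - -4\right) = 6 \left(-4 + 4\right) = 6 \cdot 0 = 0$)
$\left(140 + \left(-48 + 28\right)\right) \left(Q - U\right) = \left(140 + \left(-48 + 28\right)\right) \left(0 - -75\right) = \left(140 - 20\right) \left(0 + 75\right) = 120 \cdot 75 = 9000$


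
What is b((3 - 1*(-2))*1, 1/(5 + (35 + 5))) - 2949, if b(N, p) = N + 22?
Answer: -2922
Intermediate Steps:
b(N, p) = 22 + N
b((3 - 1*(-2))*1, 1/(5 + (35 + 5))) - 2949 = (22 + (3 - 1*(-2))*1) - 2949 = (22 + (3 + 2)*1) - 2949 = (22 + 5*1) - 2949 = (22 + 5) - 2949 = 27 - 2949 = -2922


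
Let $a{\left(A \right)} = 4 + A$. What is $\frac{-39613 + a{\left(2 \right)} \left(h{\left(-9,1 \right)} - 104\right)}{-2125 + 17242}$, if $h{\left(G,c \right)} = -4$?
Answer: $- \frac{40261}{15117} \approx -2.6633$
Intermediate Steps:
$\frac{-39613 + a{\left(2 \right)} \left(h{\left(-9,1 \right)} - 104\right)}{-2125 + 17242} = \frac{-39613 + \left(4 + 2\right) \left(-4 - 104\right)}{-2125 + 17242} = \frac{-39613 + 6 \left(-108\right)}{15117} = \left(-39613 - 648\right) \frac{1}{15117} = \left(-40261\right) \frac{1}{15117} = - \frac{40261}{15117}$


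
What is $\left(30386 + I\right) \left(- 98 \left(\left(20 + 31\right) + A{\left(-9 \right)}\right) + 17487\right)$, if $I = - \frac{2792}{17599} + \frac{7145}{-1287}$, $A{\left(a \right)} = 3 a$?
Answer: $\frac{3471519582616655}{7549971} \approx 4.5981 \cdot 10^{8}$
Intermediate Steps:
$I = - \frac{129338159}{22649913}$ ($I = \left(-2792\right) \frac{1}{17599} + 7145 \left(- \frac{1}{1287}\right) = - \frac{2792}{17599} - \frac{7145}{1287} = - \frac{129338159}{22649913} \approx -5.7103$)
$\left(30386 + I\right) \left(- 98 \left(\left(20 + 31\right) + A{\left(-9 \right)}\right) + 17487\right) = \left(30386 - \frac{129338159}{22649913}\right) \left(- 98 \left(\left(20 + 31\right) + 3 \left(-9\right)\right) + 17487\right) = \frac{688110918259 \left(- 98 \left(51 - 27\right) + 17487\right)}{22649913} = \frac{688110918259 \left(\left(-98\right) 24 + 17487\right)}{22649913} = \frac{688110918259 \left(-2352 + 17487\right)}{22649913} = \frac{688110918259}{22649913} \cdot 15135 = \frac{3471519582616655}{7549971}$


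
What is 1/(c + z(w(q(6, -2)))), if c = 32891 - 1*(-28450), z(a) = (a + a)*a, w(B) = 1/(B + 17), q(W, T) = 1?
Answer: 162/9937243 ≈ 1.6302e-5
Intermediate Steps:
w(B) = 1/(17 + B)
z(a) = 2*a² (z(a) = (2*a)*a = 2*a²)
c = 61341 (c = 32891 + 28450 = 61341)
1/(c + z(w(q(6, -2)))) = 1/(61341 + 2*(1/(17 + 1))²) = 1/(61341 + 2*(1/18)²) = 1/(61341 + 2*(1/324)) = 1/(61341 + 1/162) = 1/(9937243/162) = 162/9937243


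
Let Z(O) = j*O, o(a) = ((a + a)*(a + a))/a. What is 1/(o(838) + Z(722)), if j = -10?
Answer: -1/3868 ≈ -0.00025853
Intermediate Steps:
o(a) = 4*a (o(a) = ((2*a)*(2*a))/a = (4*a²)/a = 4*a)
Z(O) = -10*O
1/(o(838) + Z(722)) = 1/(4*838 - 10*722) = 1/(3352 - 7220) = 1/(-3868) = -1/3868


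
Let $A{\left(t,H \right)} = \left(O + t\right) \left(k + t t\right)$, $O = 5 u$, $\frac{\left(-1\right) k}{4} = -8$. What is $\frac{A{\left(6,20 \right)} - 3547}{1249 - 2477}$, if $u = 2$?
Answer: $\frac{2459}{1228} \approx 2.0024$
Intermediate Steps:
$k = 32$ ($k = \left(-4\right) \left(-8\right) = 32$)
$O = 10$ ($O = 5 \cdot 2 = 10$)
$A{\left(t,H \right)} = \left(10 + t\right) \left(32 + t^{2}\right)$ ($A{\left(t,H \right)} = \left(10 + t\right) \left(32 + t t\right) = \left(10 + t\right) \left(32 + t^{2}\right)$)
$\frac{A{\left(6,20 \right)} - 3547}{1249 - 2477} = \frac{\left(320 + 6^{3} + 10 \cdot 6^{2} + 32 \cdot 6\right) - 3547}{1249 - 2477} = \frac{\left(320 + 216 + 10 \cdot 36 + 192\right) - 3547}{-1228} = \left(\left(320 + 216 + 360 + 192\right) - 3547\right) \left(- \frac{1}{1228}\right) = \left(1088 - 3547\right) \left(- \frac{1}{1228}\right) = \left(-2459\right) \left(- \frac{1}{1228}\right) = \frac{2459}{1228}$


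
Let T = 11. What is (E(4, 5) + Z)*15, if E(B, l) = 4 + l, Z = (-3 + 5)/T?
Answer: 1515/11 ≈ 137.73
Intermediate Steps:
Z = 2/11 (Z = (-3 + 5)/11 = 2*(1/11) = 2/11 ≈ 0.18182)
(E(4, 5) + Z)*15 = ((4 + 5) + 2/11)*15 = (9 + 2/11)*15 = (101/11)*15 = 1515/11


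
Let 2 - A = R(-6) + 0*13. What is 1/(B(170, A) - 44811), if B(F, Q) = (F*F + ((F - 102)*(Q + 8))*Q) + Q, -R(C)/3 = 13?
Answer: 1/120742 ≈ 8.2821e-6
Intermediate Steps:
R(C) = -39 (R(C) = -3*13 = -39)
A = 41 (A = 2 - (-39 + 0*13) = 2 - (-39 + 0) = 2 - 1*(-39) = 2 + 39 = 41)
B(F, Q) = Q + F² + Q*(-102 + F)*(8 + Q) (B(F, Q) = (F² + ((-102 + F)*(8 + Q))*Q) + Q = (F² + Q*(-102 + F)*(8 + Q)) + Q = Q + F² + Q*(-102 + F)*(8 + Q))
1/(B(170, A) - 44811) = 1/((170² - 815*41 - 102*41² + 170*41² + 8*170*41) - 44811) = 1/((28900 - 33415 - 102*1681 + 170*1681 + 55760) - 44811) = 1/((28900 - 33415 - 171462 + 285770 + 55760) - 44811) = 1/(165553 - 44811) = 1/120742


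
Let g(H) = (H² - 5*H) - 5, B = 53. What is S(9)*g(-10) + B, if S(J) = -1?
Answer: -92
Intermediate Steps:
g(H) = -5 + H² - 5*H
S(9)*g(-10) + B = -(-5 + (-10)² - 5*(-10)) + 53 = -(-5 + 100 + 50) + 53 = -1*145 + 53 = -145 + 53 = -92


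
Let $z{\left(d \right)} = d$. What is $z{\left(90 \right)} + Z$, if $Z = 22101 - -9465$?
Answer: $31656$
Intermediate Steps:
$Z = 31566$ ($Z = 22101 + 9465 = 31566$)
$z{\left(90 \right)} + Z = 90 + 31566 = 31656$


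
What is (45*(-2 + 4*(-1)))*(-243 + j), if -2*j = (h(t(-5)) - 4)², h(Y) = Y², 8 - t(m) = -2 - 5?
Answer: 6659145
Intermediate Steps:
t(m) = 15 (t(m) = 8 - (-2 - 5) = 8 - 1*(-7) = 8 + 7 = 15)
j = -48841/2 (j = -(15² - 4)²/2 = -(225 - 4)²/2 = -½*221² = -½*48841 = -48841/2 ≈ -24421.)
(45*(-2 + 4*(-1)))*(-243 + j) = (45*(-2 + 4*(-1)))*(-243 - 48841/2) = (45*(-2 - 4))*(-49327/2) = (45*(-6))*(-49327/2) = -270*(-49327/2) = 6659145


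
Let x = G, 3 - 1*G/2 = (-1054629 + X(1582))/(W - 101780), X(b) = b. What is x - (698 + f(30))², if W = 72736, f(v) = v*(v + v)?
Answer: -90618304003/14522 ≈ -6.2401e+6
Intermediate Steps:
f(v) = 2*v² (f(v) = v*(2*v) = 2*v²)
G = -965915/14522 (G = 6 - 2*(-1054629 + 1582)/(72736 - 101780) = 6 - (-2106094)/(-29044) = 6 - (-2106094)*(-1)/29044 = 6 - 2*1053047/29044 = 6 - 1053047/14522 = -965915/14522 ≈ -66.514)
x = -965915/14522 ≈ -66.514
x - (698 + f(30))² = -965915/14522 - (698 + 2*30²)² = -965915/14522 - (698 + 2*900)² = -965915/14522 - (698 + 1800)² = -965915/14522 - 1*2498² = -965915/14522 - 1*6240004 = -965915/14522 - 6240004 = -90618304003/14522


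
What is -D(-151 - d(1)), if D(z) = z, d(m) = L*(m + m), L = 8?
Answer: 167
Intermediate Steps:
d(m) = 16*m (d(m) = 8*(m + m) = 8*(2*m) = 16*m)
-D(-151 - d(1)) = -(-151 - 16) = -1*(-167) = 167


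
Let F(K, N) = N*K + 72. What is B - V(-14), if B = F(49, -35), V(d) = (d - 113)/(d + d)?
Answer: -46131/28 ≈ -1647.5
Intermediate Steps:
V(d) = (-113 + d)/(2*d) (V(d) = (-113 + d)/((2*d)) = (-113 + d)*(1/(2*d)) = (-113 + d)/(2*d))
F(K, N) = 72 + K*N (F(K, N) = K*N + 72 = 72 + K*N)
B = -1643 (B = 72 + 49*(-35) = 72 - 1715 = -1643)
B - V(-14) = -1643 - (-113 - 14)/(2*(-14)) = -1643 - (-1)*(-127)/(2*14) = -1643 - 1*127/28 = -1643 - 127/28 = -46131/28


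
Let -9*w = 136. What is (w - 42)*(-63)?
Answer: 3598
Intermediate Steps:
w = -136/9 (w = -1/9*136 = -136/9 ≈ -15.111)
(w - 42)*(-63) = (-136/9 - 42)*(-63) = -514/9*(-63) = 3598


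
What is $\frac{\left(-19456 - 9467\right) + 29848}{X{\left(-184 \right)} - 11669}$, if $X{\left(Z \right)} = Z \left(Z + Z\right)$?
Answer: $\frac{925}{56043} \approx 0.016505$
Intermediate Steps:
$X{\left(Z \right)} = 2 Z^{2}$ ($X{\left(Z \right)} = Z 2 Z = 2 Z^{2}$)
$\frac{\left(-19456 - 9467\right) + 29848}{X{\left(-184 \right)} - 11669} = \frac{\left(-19456 - 9467\right) + 29848}{2 \left(-184\right)^{2} - 11669} = \frac{-28923 + 29848}{2 \cdot 33856 - 11669} = \frac{925}{67712 - 11669} = \frac{925}{56043}$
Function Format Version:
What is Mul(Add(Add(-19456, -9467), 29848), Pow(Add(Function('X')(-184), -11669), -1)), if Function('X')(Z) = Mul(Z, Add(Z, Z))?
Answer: Rational(925, 56043) ≈ 0.016505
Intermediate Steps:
Function('X')(Z) = Mul(2, Pow(Z, 2)) (Function('X')(Z) = Mul(Z, Mul(2, Z)) = Mul(2, Pow(Z, 2)))
Mul(Add(Add(-19456, -9467), 29848), Pow(Add(Function('X')(-184), -11669), -1)) = Mul(Add(Add(-19456, -9467), 29848), Pow(Add(Mul(2, Pow(-184, 2)), -11669), -1)) = Mul(Add(-28923, 29848), Pow(Add(Mul(2, 33856), -11669), -1)) = Mul(925, Pow(Add(67712, -11669), -1)) = Mul(925, Pow(56043, -1)) = Mul(925, Rational(1, 56043)) = Rational(925, 56043)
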